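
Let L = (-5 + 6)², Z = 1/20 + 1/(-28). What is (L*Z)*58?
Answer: 29/35 ≈ 0.82857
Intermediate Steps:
Z = 1/70 (Z = 1*(1/20) + 1*(-1/28) = 1/20 - 1/28 = 1/70 ≈ 0.014286)
L = 1 (L = 1² = 1)
(L*Z)*58 = (1*(1/70))*58 = (1/70)*58 = 29/35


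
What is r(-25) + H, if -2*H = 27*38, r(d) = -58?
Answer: -571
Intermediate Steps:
H = -513 (H = -27*38/2 = -1/2*1026 = -513)
r(-25) + H = -58 - 513 = -571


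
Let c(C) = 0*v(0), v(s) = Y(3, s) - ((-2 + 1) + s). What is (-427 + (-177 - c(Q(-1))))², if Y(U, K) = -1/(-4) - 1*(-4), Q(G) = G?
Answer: 364816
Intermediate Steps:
Y(U, K) = 17/4 (Y(U, K) = -1*(-¼) + 4 = ¼ + 4 = 17/4)
v(s) = 21/4 - s (v(s) = 17/4 - ((-2 + 1) + s) = 17/4 - (-1 + s) = 17/4 + (1 - s) = 21/4 - s)
c(C) = 0 (c(C) = 0*(21/4 - 1*0) = 0*(21/4 + 0) = 0*(21/4) = 0)
(-427 + (-177 - c(Q(-1))))² = (-427 + (-177 - 1*0))² = (-427 + (-177 + 0))² = (-427 - 177)² = (-604)² = 364816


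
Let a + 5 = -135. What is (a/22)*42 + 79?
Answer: -2071/11 ≈ -188.27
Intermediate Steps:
a = -140 (a = -5 - 135 = -140)
(a/22)*42 + 79 = -140/22*42 + 79 = -140*1/22*42 + 79 = -70/11*42 + 79 = -2940/11 + 79 = -2071/11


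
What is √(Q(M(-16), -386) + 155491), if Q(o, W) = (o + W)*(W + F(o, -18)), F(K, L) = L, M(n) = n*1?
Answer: √317899 ≈ 563.83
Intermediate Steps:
M(n) = n
Q(o, W) = (-18 + W)*(W + o) (Q(o, W) = (o + W)*(W - 18) = (W + o)*(-18 + W) = (-18 + W)*(W + o))
√(Q(M(-16), -386) + 155491) = √(((-386)² - 18*(-386) - 18*(-16) - 386*(-16)) + 155491) = √((148996 + 6948 + 288 + 6176) + 155491) = √(162408 + 155491) = √317899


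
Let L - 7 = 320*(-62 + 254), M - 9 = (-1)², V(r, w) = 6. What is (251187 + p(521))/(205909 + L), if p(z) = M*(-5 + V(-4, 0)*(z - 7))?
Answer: 281977/267356 ≈ 1.0547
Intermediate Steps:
M = 10 (M = 9 + (-1)² = 9 + 1 = 10)
p(z) = -470 + 60*z (p(z) = 10*(-5 + 6*(z - 7)) = 10*(-5 + 6*(-7 + z)) = 10*(-5 + (-42 + 6*z)) = 10*(-47 + 6*z) = -470 + 60*z)
L = 61447 (L = 7 + 320*(-62 + 254) = 7 + 320*192 = 7 + 61440 = 61447)
(251187 + p(521))/(205909 + L) = (251187 + (-470 + 60*521))/(205909 + 61447) = (251187 + (-470 + 31260))/267356 = (251187 + 30790)*(1/267356) = 281977*(1/267356) = 281977/267356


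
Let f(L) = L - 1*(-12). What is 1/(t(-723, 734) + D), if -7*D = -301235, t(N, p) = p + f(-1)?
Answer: 7/306450 ≈ 2.2842e-5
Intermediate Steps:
f(L) = 12 + L (f(L) = L + 12 = 12 + L)
t(N, p) = 11 + p (t(N, p) = p + (12 - 1) = p + 11 = 11 + p)
D = 301235/7 (D = -⅐*(-301235) = 301235/7 ≈ 43034.)
1/(t(-723, 734) + D) = 1/((11 + 734) + 301235/7) = 1/(745 + 301235/7) = 1/(306450/7) = 7/306450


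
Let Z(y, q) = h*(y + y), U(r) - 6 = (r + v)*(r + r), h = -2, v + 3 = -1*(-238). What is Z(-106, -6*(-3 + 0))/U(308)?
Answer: 212/167247 ≈ 0.0012676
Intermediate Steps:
v = 235 (v = -3 - 1*(-238) = -3 + 238 = 235)
U(r) = 6 + 2*r*(235 + r) (U(r) = 6 + (r + 235)*(r + r) = 6 + (235 + r)*(2*r) = 6 + 2*r*(235 + r))
Z(y, q) = -4*y (Z(y, q) = -2*(y + y) = -4*y)
Z(-106, -6*(-3 + 0))/U(308) = (-4*(-106))/(6 + 2*308² + 470*308) = 424/(6 + 2*94864 + 144760) = 424/(6 + 189728 + 144760) = 424/334494 = 424*(1/334494) = 212/167247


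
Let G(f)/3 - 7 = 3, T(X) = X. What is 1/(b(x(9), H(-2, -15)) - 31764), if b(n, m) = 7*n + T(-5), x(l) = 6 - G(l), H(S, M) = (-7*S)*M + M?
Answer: -1/31937 ≈ -3.1312e-5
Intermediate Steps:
H(S, M) = M - 7*M*S (H(S, M) = -7*M*S + M = M - 7*M*S)
G(f) = 30 (G(f) = 21 + 3*3 = 21 + 9 = 30)
x(l) = -24 (x(l) = 6 - 1*30 = 6 - 30 = -24)
b(n, m) = -5 + 7*n (b(n, m) = 7*n - 5 = -5 + 7*n)
1/(b(x(9), H(-2, -15)) - 31764) = 1/((-5 + 7*(-24)) - 31764) = 1/((-5 - 168) - 31764) = 1/(-173 - 31764) = 1/(-31937) = -1/31937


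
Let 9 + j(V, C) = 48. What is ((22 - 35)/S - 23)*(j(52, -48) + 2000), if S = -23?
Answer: -1052124/23 ≈ -45745.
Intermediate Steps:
j(V, C) = 39 (j(V, C) = -9 + 48 = 39)
((22 - 35)/S - 23)*(j(52, -48) + 2000) = ((22 - 35)/(-23) - 23)*(39 + 2000) = (-13*(-1/23) - 23)*2039 = (13/23 - 23)*2039 = -516/23*2039 = -1052124/23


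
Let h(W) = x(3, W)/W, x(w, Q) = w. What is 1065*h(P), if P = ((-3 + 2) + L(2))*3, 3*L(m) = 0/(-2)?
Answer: -1065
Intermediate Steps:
L(m) = 0 (L(m) = (0/(-2))/3 = (0*(-1/2))/3 = (1/3)*0 = 0)
P = -3 (P = ((-3 + 2) + 0)*3 = (-1 + 0)*3 = -1*3 = -3)
h(W) = 3/W
1065*h(P) = 1065*(3/(-3)) = 1065*(3*(-1/3)) = 1065*(-1) = -1065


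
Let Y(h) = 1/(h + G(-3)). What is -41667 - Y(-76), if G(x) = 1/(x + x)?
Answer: -19041813/457 ≈ -41667.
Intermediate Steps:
G(x) = 1/(2*x)
Y(h) = 1/(-⅙ + h) (Y(h) = 1/(h + (½)/(-3)) = 1/(h + (½)*(-⅓)) = 1/(h - ⅙) = 1/(-⅙ + h))
-41667 - Y(-76) = -41667 - 6/(-1 + 6*(-76)) = -41667 - 6/(-1 - 456) = -41667 - 6/(-457) = -41667 - 6*(-1)/457 = -41667 - 1*(-6/457) = -41667 + 6/457 = -19041813/457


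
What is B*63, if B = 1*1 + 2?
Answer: 189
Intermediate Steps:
B = 3 (B = 1 + 2 = 3)
B*63 = 3*63 = 189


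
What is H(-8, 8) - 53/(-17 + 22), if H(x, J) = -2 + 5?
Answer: -38/5 ≈ -7.6000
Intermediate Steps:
H(x, J) = 3
H(-8, 8) - 53/(-17 + 22) = 3 - 53/(-17 + 22) = 3 - 53/5 = -38/5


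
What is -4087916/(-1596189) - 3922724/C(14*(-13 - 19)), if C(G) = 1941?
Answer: -297784488280/147533469 ≈ -2018.4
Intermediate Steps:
-4087916/(-1596189) - 3922724/C(14*(-13 - 19)) = -4087916/(-1596189) - 3922724/1941 = -4087916*(-1/1596189) - 3922724*1/1941 = 583988/228027 - 3922724/1941 = -297784488280/147533469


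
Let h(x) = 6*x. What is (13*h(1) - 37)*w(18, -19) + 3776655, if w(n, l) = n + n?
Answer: 3778131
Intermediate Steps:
w(n, l) = 2*n
(13*h(1) - 37)*w(18, -19) + 3776655 = (13*(6*1) - 37)*(2*18) + 3776655 = (13*6 - 37)*36 + 3776655 = (78 - 37)*36 + 3776655 = 41*36 + 3776655 = 1476 + 3776655 = 3778131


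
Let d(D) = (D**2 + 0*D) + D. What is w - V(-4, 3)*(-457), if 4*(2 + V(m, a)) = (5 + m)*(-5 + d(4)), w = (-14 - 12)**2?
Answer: 5903/4 ≈ 1475.8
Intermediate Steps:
d(D) = D + D**2 (d(D) = (D**2 + 0) + D = D**2 + D = D + D**2)
w = 676 (w = (-26)**2 = 676)
V(m, a) = 67/4 + 15*m/4 (V(m, a) = -2 + ((5 + m)*(-5 + 4*(1 + 4)))/4 = -2 + ((5 + m)*(-5 + 4*5))/4 = -2 + ((5 + m)*(-5 + 20))/4 = -2 + ((5 + m)*15)/4 = -2 + (75 + 15*m)/4 = -2 + (75/4 + 15*m/4) = 67/4 + 15*m/4)
w - V(-4, 3)*(-457) = 676 - (67/4 + (15/4)*(-4))*(-457) = 676 - (67/4 - 15)*(-457) = 676 - 7*(-457)/4 = 676 - 1*(-3199/4) = 676 + 3199/4 = 5903/4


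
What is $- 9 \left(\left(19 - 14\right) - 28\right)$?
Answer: $207$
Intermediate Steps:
$- 9 \left(\left(19 - 14\right) - 28\right) = - 9 \left(5 - 28\right) = \left(-9\right) \left(-23\right) = 207$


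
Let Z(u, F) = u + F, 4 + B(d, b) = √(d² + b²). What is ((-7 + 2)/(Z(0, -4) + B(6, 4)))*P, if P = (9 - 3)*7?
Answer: 140 + 35*√13 ≈ 266.19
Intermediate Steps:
P = 42 (P = 6*7 = 42)
B(d, b) = -4 + √(b² + d²) (B(d, b) = -4 + √(d² + b²) = -4 + √(b² + d²))
Z(u, F) = F + u
((-7 + 2)/(Z(0, -4) + B(6, 4)))*P = ((-7 + 2)/((-4 + 0) + (-4 + √(4² + 6²))))*42 = -5/(-4 + (-4 + √(16 + 36)))*42 = -5/(-4 + (-4 + √52))*42 = -5/(-4 + (-4 + 2*√13))*42 = -5/(-8 + 2*√13)*42 = -210/(-8 + 2*√13)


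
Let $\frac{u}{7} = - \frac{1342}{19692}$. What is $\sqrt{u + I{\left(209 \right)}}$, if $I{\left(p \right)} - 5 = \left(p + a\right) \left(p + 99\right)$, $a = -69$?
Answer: $\frac{\sqrt{464516833982}}{3282} \approx 207.66$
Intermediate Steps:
$I{\left(p \right)} = 5 + \left(-69 + p\right) \left(99 + p\right)$ ($I{\left(p \right)} = 5 + \left(p - 69\right) \left(p + 99\right) = 5 + \left(-69 + p\right) \left(99 + p\right)$)
$u = - \frac{4697}{9846}$ ($u = 7 \left(- \frac{1342}{19692}\right) = 7 \left(\left(-1342\right) \frac{1}{19692}\right) = 7 \left(- \frac{671}{9846}\right) = - \frac{4697}{9846} \approx -0.47705$)
$\sqrt{u + I{\left(209 \right)}} = \sqrt{- \frac{4697}{9846} + \left(-6826 + 209^{2} + 30 \cdot 209\right)} = \sqrt{- \frac{4697}{9846} + \left(-6826 + 43681 + 6270\right)} = \sqrt{- \frac{4697}{9846} + 43125} = \sqrt{\frac{424604053}{9846}} = \frac{\sqrt{464516833982}}{3282}$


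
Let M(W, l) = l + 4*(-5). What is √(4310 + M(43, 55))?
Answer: √4345 ≈ 65.917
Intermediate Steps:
M(W, l) = -20 + l (M(W, l) = l - 20 = -20 + l)
√(4310 + M(43, 55)) = √(4310 + (-20 + 55)) = √(4310 + 35) = √4345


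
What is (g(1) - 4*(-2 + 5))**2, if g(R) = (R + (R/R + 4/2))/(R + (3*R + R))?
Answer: 3136/25 ≈ 125.44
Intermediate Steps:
g(R) = (3 + R)/(5*R) (g(R) = (R + (1 + 4*(1/2)))/(R + 4*R) = (R + (1 + 2))/((5*R)) = (R + 3)*(1/(5*R)) = (3 + R)*(1/(5*R)) = (3 + R)/(5*R))
(g(1) - 4*(-2 + 5))**2 = ((1/5)*(3 + 1)/1 - 4*(-2 + 5))**2 = ((1/5)*1*4 - 4*3)**2 = (4/5 - 12)**2 = (-56/5)**2 = 3136/25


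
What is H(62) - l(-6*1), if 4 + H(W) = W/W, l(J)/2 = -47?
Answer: 91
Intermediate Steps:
l(J) = -94 (l(J) = 2*(-47) = -94)
H(W) = -3 (H(W) = -4 + W/W = -4 + 1 = -3)
H(62) - l(-6*1) = -3 - 1*(-94) = -3 + 94 = 91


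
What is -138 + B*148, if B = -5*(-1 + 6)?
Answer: -3838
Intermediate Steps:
B = -25 (B = -5*5 = -25)
-138 + B*148 = -138 - 25*148 = -138 - 3700 = -3838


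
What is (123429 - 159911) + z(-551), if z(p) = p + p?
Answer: -37584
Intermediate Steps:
z(p) = 2*p
(123429 - 159911) + z(-551) = (123429 - 159911) + 2*(-551) = -36482 - 1102 = -37584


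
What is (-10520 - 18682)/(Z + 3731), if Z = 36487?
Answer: -4867/6703 ≈ -0.72609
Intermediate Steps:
(-10520 - 18682)/(Z + 3731) = (-10520 - 18682)/(36487 + 3731) = -29202/40218 = -29202*1/40218 = -4867/6703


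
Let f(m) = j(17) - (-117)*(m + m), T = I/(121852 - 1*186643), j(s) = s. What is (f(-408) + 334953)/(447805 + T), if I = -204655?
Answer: 7758657459/14506969205 ≈ 0.53482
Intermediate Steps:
T = 204655/64791 (T = -204655/(121852 - 1*186643) = -204655/(121852 - 186643) = -204655/(-64791) = -204655*(-1/64791) = 204655/64791 ≈ 3.1587)
f(m) = 17 + 234*m (f(m) = 17 - (-117)*(m + m) = 17 - (-117)*2*m = 17 - (-234)*m = 17 + 234*m)
(f(-408) + 334953)/(447805 + T) = ((17 + 234*(-408)) + 334953)/(447805 + 204655/64791) = ((17 - 95472) + 334953)/(29013938410/64791) = (-95455 + 334953)*(64791/29013938410) = 239498*(64791/29013938410) = 7758657459/14506969205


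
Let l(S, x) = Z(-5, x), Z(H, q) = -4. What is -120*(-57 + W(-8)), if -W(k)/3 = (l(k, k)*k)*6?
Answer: 75960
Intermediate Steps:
l(S, x) = -4
W(k) = 72*k (W(k) = -3*(-4*k)*6 = -(-72)*k = 72*k)
-120*(-57 + W(-8)) = -120*(-57 + 72*(-8)) = -120*(-57 - 576) = -120*(-633) = 75960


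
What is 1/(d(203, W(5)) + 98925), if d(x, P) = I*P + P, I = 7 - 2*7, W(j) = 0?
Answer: 1/98925 ≈ 1.0109e-5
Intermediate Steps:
I = -7 (I = 7 - 14 = -7)
d(x, P) = -6*P (d(x, P) = -7*P + P = -6*P)
1/(d(203, W(5)) + 98925) = 1/(-6*0 + 98925) = 1/(0 + 98925) = 1/98925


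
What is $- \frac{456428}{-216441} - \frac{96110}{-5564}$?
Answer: $\frac{11670854951}{602138862} \approx 19.382$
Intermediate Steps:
$- \frac{456428}{-216441} - \frac{96110}{-5564} = \left(-456428\right) \left(- \frac{1}{216441}\right) - - \frac{48055}{2782} = \frac{456428}{216441} + \frac{48055}{2782} = \frac{11670854951}{602138862}$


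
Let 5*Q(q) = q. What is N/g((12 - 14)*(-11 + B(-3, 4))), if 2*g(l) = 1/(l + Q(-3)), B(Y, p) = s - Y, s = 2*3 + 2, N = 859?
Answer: -5154/5 ≈ -1030.8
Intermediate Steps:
Q(q) = q/5
s = 8 (s = 6 + 2 = 8)
B(Y, p) = 8 - Y
g(l) = 1/(2*(-3/5 + l)) (g(l) = 1/(2*(l + (1/5)*(-3))) = 1/(2*(l - 3/5)) = 1/(2*(-3/5 + l)))
N/g((12 - 14)*(-11 + B(-3, 4))) = 859/((5/(2*(-3 + 5*((12 - 14)*(-11 + (8 - 1*(-3)))))))) = 859/((5/(2*(-3 + 5*(-2*(-11 + (8 + 3))))))) = 859/((5/(2*(-3 + 5*(-2*(-11 + 11)))))) = 859/((5/(2*(-3 + 5*(-2*0))))) = 859/((5/(2*(-3 + 5*0)))) = 859/((5/(2*(-3 + 0)))) = 859/(((5/2)/(-3))) = 859/(((5/2)*(-1/3))) = 859/(-5/6) = 859*(-6/5) = -5154/5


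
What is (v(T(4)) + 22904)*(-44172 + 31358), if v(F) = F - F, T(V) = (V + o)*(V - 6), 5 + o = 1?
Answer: -293491856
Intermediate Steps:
o = -4 (o = -5 + 1 = -4)
T(V) = (-6 + V)*(-4 + V) (T(V) = (V - 4)*(V - 6) = (-4 + V)*(-6 + V) = (-6 + V)*(-4 + V))
v(F) = 0
(v(T(4)) + 22904)*(-44172 + 31358) = (0 + 22904)*(-44172 + 31358) = 22904*(-12814) = -293491856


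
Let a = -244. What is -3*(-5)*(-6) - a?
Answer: 154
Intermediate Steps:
-3*(-5)*(-6) - a = -3*(-5)*(-6) - 1*(-244) = 15*(-6) + 244 = -90 + 244 = 154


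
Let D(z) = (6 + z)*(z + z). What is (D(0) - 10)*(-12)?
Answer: 120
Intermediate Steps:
D(z) = 2*z*(6 + z) (D(z) = (6 + z)*(2*z) = 2*z*(6 + z))
(D(0) - 10)*(-12) = (2*0*(6 + 0) - 10)*(-12) = (2*0*6 - 10)*(-12) = (0 - 10)*(-12) = -10*(-12) = 120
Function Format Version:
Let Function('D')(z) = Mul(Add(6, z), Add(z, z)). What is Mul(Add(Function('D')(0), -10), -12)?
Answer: 120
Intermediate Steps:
Function('D')(z) = Mul(2, z, Add(6, z)) (Function('D')(z) = Mul(Add(6, z), Mul(2, z)) = Mul(2, z, Add(6, z)))
Mul(Add(Function('D')(0), -10), -12) = Mul(Add(Mul(2, 0, Add(6, 0)), -10), -12) = Mul(Add(Mul(2, 0, 6), -10), -12) = Mul(Add(0, -10), -12) = Mul(-10, -12) = 120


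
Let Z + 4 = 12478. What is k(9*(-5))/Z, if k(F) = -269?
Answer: -269/12474 ≈ -0.021565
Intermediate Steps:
Z = 12474 (Z = -4 + 12478 = 12474)
k(9*(-5))/Z = -269/12474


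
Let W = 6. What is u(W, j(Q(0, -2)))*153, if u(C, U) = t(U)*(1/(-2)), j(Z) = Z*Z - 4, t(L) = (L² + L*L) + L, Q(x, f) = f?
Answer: 0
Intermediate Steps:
t(L) = L + 2*L² (t(L) = (L² + L²) + L = 2*L² + L = L + 2*L²)
j(Z) = -4 + Z² (j(Z) = Z² - 4 = -4 + Z²)
u(C, U) = -U*(1 + 2*U)/2 (u(C, U) = (U*(1 + 2*U))*(1/(-2)) = (U*(1 + 2*U))*(1*(-½)) = (U*(1 + 2*U))*(-½) = -U*(1 + 2*U)/2)
u(W, j(Q(0, -2)))*153 = -(-4 + (-2)²)*(½ + (-4 + (-2)²))*153 = -(-4 + 4)*(½ + (-4 + 4))*153 = -1*0*(½ + 0)*153 = -1*0*½*153 = 0*153 = 0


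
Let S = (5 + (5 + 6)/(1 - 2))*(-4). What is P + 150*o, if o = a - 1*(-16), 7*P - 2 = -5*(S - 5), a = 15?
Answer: 32457/7 ≈ 4636.7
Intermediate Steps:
S = 24 (S = (5 + 11/(-1))*(-4) = (5 + 11*(-1))*(-4) = (5 - 11)*(-4) = -6*(-4) = 24)
P = -93/7 (P = 2/7 + (-5*(24 - 5))/7 = 2/7 + (-5*19)/7 = 2/7 + (⅐)*(-95) = 2/7 - 95/7 = -93/7 ≈ -13.286)
o = 31 (o = 15 - 1*(-16) = 15 + 16 = 31)
P + 150*o = -93/7 + 150*31 = -93/7 + 4650 = 32457/7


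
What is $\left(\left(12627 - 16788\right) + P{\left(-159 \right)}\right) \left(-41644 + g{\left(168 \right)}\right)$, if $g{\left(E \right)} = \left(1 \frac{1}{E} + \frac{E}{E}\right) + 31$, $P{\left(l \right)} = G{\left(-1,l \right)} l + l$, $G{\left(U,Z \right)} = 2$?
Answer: $\frac{5403899995}{28} \approx 1.93 \cdot 10^{8}$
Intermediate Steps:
$P{\left(l \right)} = 3 l$ ($P{\left(l \right)} = 2 l + l = 3 l$)
$g{\left(E \right)} = 32 + \frac{1}{E}$ ($g{\left(E \right)} = \left(\frac{1}{E} + 1\right) + 31 = \left(1 + \frac{1}{E}\right) + 31 = 32 + \frac{1}{E}$)
$\left(\left(12627 - 16788\right) + P{\left(-159 \right)}\right) \left(-41644 + g{\left(168 \right)}\right) = \left(\left(12627 - 16788\right) + 3 \left(-159\right)\right) \left(-41644 + \left(32 + \frac{1}{168}\right)\right) = \left(\left(12627 - 16788\right) - 477\right) \left(-41644 + \left(32 + \frac{1}{168}\right)\right) = \left(-4161 - 477\right) \left(-41644 + \frac{5377}{168}\right) = \left(-4638\right) \left(- \frac{6990815}{168}\right) = \frac{5403899995}{28}$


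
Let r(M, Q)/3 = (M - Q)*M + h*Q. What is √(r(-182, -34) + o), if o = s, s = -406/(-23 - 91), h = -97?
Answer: 13*√1743801/57 ≈ 301.17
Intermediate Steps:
r(M, Q) = -291*Q + 3*M*(M - Q) (r(M, Q) = 3*((M - Q)*M - 97*Q) = 3*(M*(M - Q) - 97*Q) = 3*(-97*Q + M*(M - Q)) = -291*Q + 3*M*(M - Q))
s = 203/57 (s = -406/(-114) = -406*(-1/114) = 203/57 ≈ 3.5614)
o = 203/57 ≈ 3.5614
√(r(-182, -34) + o) = √((-291*(-34) + 3*(-182)² - 3*(-182)*(-34)) + 203/57) = √((9894 + 3*33124 - 18564) + 203/57) = √((9894 + 99372 - 18564) + 203/57) = √(90702 + 203/57) = √(5170217/57) = 13*√1743801/57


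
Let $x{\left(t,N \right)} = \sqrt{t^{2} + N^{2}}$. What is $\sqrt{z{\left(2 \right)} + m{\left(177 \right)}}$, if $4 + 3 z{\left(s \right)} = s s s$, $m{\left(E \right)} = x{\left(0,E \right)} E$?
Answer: $\frac{\sqrt{281973}}{3} \approx 177.0$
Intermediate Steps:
$x{\left(t,N \right)} = \sqrt{N^{2} + t^{2}}$
$m{\left(E \right)} = E \sqrt{E^{2}}$ ($m{\left(E \right)} = \sqrt{E^{2} + 0^{2}} E = \sqrt{E^{2} + 0} E = \sqrt{E^{2}} E = E \sqrt{E^{2}}$)
$z{\left(s \right)} = - \frac{4}{3} + \frac{s^{3}}{3}$ ($z{\left(s \right)} = - \frac{4}{3} + \frac{s s s}{3} = - \frac{4}{3} + \frac{s^{2} s}{3} = - \frac{4}{3} + \frac{s^{3}}{3}$)
$\sqrt{z{\left(2 \right)} + m{\left(177 \right)}} = \sqrt{\left(- \frac{4}{3} + \frac{2^{3}}{3}\right) + 177 \sqrt{177^{2}}} = \sqrt{\left(- \frac{4}{3} + \frac{1}{3} \cdot 8\right) + 177 \sqrt{31329}} = \sqrt{\left(- \frac{4}{3} + \frac{8}{3}\right) + 177 \cdot 177} = \sqrt{\frac{4}{3} + 31329} = \sqrt{\frac{93991}{3}} = \frac{\sqrt{281973}}{3}$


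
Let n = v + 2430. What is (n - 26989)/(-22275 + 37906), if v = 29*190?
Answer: -19049/15631 ≈ -1.2187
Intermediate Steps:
v = 5510
n = 7940 (n = 5510 + 2430 = 7940)
(n - 26989)/(-22275 + 37906) = (7940 - 26989)/(-22275 + 37906) = -19049/15631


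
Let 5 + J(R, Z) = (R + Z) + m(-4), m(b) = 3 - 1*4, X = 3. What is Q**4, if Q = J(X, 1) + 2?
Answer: 0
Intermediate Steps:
m(b) = -1 (m(b) = 3 - 4 = -1)
J(R, Z) = -6 + R + Z (J(R, Z) = -5 + ((R + Z) - 1) = -5 + (-1 + R + Z) = -6 + R + Z)
Q = 0 (Q = (-6 + 3 + 1) + 2 = -2 + 2 = 0)
Q**4 = 0**4 = 0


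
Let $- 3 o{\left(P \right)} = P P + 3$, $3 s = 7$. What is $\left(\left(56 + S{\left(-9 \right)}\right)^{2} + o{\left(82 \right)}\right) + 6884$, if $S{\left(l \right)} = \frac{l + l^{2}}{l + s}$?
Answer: $\frac{501353}{75} \approx 6684.7$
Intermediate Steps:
$s = \frac{7}{3}$ ($s = \frac{1}{3} \cdot 7 = \frac{7}{3} \approx 2.3333$)
$S{\left(l \right)} = \frac{l + l^{2}}{\frac{7}{3} + l}$ ($S{\left(l \right)} = \frac{l + l^{2}}{l + \frac{7}{3}} = \frac{l + l^{2}}{\frac{7}{3} + l}$)
$o{\left(P \right)} = -1 - \frac{P^{2}}{3}$ ($o{\left(P \right)} = - \frac{P P + 3}{3} = - \frac{P^{2} + 3}{3} = - \frac{3 + P^{2}}{3} = -1 - \frac{P^{2}}{3}$)
$\left(\left(56 + S{\left(-9 \right)}\right)^{2} + o{\left(82 \right)}\right) + 6884 = \left(\left(56 + 3 \left(-9\right) \frac{1}{7 + 3 \left(-9\right)} \left(1 - 9\right)\right)^{2} - \left(1 + \frac{82^{2}}{3}\right)\right) + 6884 = \left(\left(56 + 3 \left(-9\right) \frac{1}{7 - 27} \left(-8\right)\right)^{2} - \frac{6727}{3}\right) + 6884 = \left(\left(56 + 3 \left(-9\right) \frac{1}{-20} \left(-8\right)\right)^{2} - \frac{6727}{3}\right) + 6884 = \left(\left(56 + 3 \left(-9\right) \left(- \frac{1}{20}\right) \left(-8\right)\right)^{2} - \frac{6727}{3}\right) + 6884 = \left(\left(56 - \frac{54}{5}\right)^{2} - \frac{6727}{3}\right) + 6884 = \left(\left(\frac{226}{5}\right)^{2} - \frac{6727}{3}\right) + 6884 = \left(\frac{51076}{25} - \frac{6727}{3}\right) + 6884 = - \frac{14947}{75} + 6884 = \frac{501353}{75}$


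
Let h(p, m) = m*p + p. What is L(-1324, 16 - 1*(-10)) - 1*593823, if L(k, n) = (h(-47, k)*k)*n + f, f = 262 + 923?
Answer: -2141111382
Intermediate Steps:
f = 1185
h(p, m) = p + m*p
L(k, n) = 1185 + k*n*(-47 - 47*k) (L(k, n) = ((-47*(1 + k))*k)*n + 1185 = ((-47 - 47*k)*k)*n + 1185 = (k*(-47 - 47*k))*n + 1185 = k*n*(-47 - 47*k) + 1185 = 1185 + k*n*(-47 - 47*k))
L(-1324, 16 - 1*(-10)) - 1*593823 = (1185 - 47*(-1324)*(16 - 1*(-10))*(1 - 1324)) - 1*593823 = (1185 - 47*(-1324)*(16 + 10)*(-1323)) - 593823 = (1185 - 47*(-1324)*26*(-1323)) - 593823 = (1185 - 2140518744) - 593823 = -2140517559 - 593823 = -2141111382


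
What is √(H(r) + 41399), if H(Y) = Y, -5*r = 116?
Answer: √1034395/5 ≈ 203.41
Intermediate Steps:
r = -116/5 (r = -⅕*116 = -116/5 ≈ -23.200)
√(H(r) + 41399) = √(-116/5 + 41399) = √(206879/5) = √1034395/5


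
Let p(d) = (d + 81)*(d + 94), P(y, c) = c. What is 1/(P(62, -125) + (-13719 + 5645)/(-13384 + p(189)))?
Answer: -31513/3943162 ≈ -0.0079918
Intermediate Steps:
p(d) = (81 + d)*(94 + d)
1/(P(62, -125) + (-13719 + 5645)/(-13384 + p(189))) = 1/(-125 + (-13719 + 5645)/(-13384 + (7614 + 189² + 175*189))) = 1/(-125 - 8074/(-13384 + (7614 + 35721 + 33075))) = 1/(-125 - 8074/(-13384 + 76410)) = 1/(-125 - 8074/63026) = 1/(-125 - 8074*1/63026) = 1/(-125 - 4037/31513) = 1/(-3943162/31513) = -31513/3943162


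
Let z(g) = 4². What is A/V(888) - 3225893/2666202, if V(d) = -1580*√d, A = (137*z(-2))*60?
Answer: -293263/242382 - 548*√222/2923 ≈ -4.0033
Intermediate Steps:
z(g) = 16
A = 131520 (A = (137*16)*60 = 2192*60 = 131520)
A/V(888) - 3225893/2666202 = 131520/((-3160*√222)) - 3225893/2666202 = 131520/((-3160*√222)) - 3225893*1/2666202 = 131520/((-3160*√222)) - 293263/242382 = 131520*(-√222/701520) - 293263/242382 = -548*√222/2923 - 293263/242382 = -293263/242382 - 548*√222/2923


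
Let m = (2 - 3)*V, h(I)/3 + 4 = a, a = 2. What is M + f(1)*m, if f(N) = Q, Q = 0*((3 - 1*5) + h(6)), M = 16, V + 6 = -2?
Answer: 16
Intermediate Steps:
V = -8 (V = -6 - 2 = -8)
h(I) = -6 (h(I) = -12 + 3*2 = -12 + 6 = -6)
Q = 0 (Q = 0*((3 - 1*5) - 6) = 0*((3 - 5) - 6) = 0*(-2 - 6) = 0*(-8) = 0)
m = 8 (m = (2 - 3)*(-8) = -1*(-8) = 8)
f(N) = 0
M + f(1)*m = 16 + 0*8 = 16 + 0 = 16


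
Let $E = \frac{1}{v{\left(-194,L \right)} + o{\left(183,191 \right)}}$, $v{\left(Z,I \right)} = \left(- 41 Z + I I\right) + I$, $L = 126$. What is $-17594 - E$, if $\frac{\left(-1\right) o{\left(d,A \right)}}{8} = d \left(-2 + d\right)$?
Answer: $- \frac{4240646631}{241028} \approx -17594.0$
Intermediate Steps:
$o{\left(d,A \right)} = - 8 d \left(-2 + d\right)$
$v{\left(Z,I \right)} = I + I^{2} - 41 Z$ ($v{\left(Z,I \right)} = \left(- 41 Z + I^{2}\right) + I = \left(I^{2} - 41 Z\right) + I = I + I^{2} - 41 Z$)
$E = - \frac{1}{241028}$ ($E = \frac{1}{\left(126 + 126^{2} - -7954\right) + 8 \cdot 183 \left(2 - 183\right)} = \frac{1}{\left(126 + 15876 + 7954\right) + 8 \cdot 183 \left(2 - 183\right)} = \frac{1}{23956 + 8 \cdot 183 \left(-181\right)} = \frac{1}{23956 - 264984} = \frac{1}{-241028} = - \frac{1}{241028} \approx -4.1489 \cdot 10^{-6}$)
$-17594 - E = -17594 - - \frac{1}{241028} = -17594 + \frac{1}{241028} = - \frac{4240646631}{241028}$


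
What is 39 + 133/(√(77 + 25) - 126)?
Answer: 99738/2629 - 133*√102/15774 ≈ 37.852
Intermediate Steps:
39 + 133/(√(77 + 25) - 126) = 39 + 133/(√102 - 126) = 39 + 133/(-126 + √102)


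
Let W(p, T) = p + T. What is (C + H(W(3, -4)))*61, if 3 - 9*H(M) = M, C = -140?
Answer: -76616/9 ≈ -8512.9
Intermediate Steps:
W(p, T) = T + p
H(M) = ⅓ - M/9
(C + H(W(3, -4)))*61 = (-140 + (⅓ - (-4 + 3)/9))*61 = (-140 + (⅓ - ⅑*(-1)))*61 = (-140 + (⅓ + ⅑))*61 = (-140 + 4/9)*61 = -1256/9*61 = -76616/9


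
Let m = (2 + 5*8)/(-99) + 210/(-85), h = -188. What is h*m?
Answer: 305312/561 ≈ 544.23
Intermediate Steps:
m = -1624/561 (m = (2 + 40)*(-1/99) + 210*(-1/85) = 42*(-1/99) - 42/17 = -14/33 - 42/17 = -1624/561 ≈ -2.8948)
h*m = -188*(-1624/561) = 305312/561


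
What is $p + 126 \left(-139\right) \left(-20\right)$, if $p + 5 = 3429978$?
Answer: $3780253$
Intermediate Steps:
$p = 3429973$ ($p = -5 + 3429978 = 3429973$)
$p + 126 \left(-139\right) \left(-20\right) = 3429973 + 126 \left(-139\right) \left(-20\right) = 3429973 - -350280 = 3429973 + 350280 = 3780253$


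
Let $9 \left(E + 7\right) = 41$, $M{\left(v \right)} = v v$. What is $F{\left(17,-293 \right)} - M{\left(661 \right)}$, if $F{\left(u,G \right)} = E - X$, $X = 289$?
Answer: $- \frac{3934912}{9} \approx -4.3721 \cdot 10^{5}$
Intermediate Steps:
$M{\left(v \right)} = v^{2}$
$E = - \frac{22}{9}$ ($E = -7 + \frac{1}{9} \cdot 41 = -7 + \frac{41}{9} = - \frac{22}{9} \approx -2.4444$)
$F{\left(u,G \right)} = - \frac{2623}{9}$ ($F{\left(u,G \right)} = - \frac{22}{9} - 289 = - \frac{2623}{9}$)
$F{\left(17,-293 \right)} - M{\left(661 \right)} = - \frac{2623}{9} - 661^{2} = - \frac{2623}{9} - 436921 = - \frac{3934912}{9}$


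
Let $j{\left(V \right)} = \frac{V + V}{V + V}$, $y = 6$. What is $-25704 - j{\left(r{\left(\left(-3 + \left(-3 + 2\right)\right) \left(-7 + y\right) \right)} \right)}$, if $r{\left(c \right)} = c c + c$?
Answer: $-25705$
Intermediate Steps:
$r{\left(c \right)} = c + c^{2}$ ($r{\left(c \right)} = c^{2} + c = c + c^{2}$)
$j{\left(V \right)} = 1$ ($j{\left(V \right)} = \frac{2 V}{2 V} = 2 V \frac{1}{2 V} = 1$)
$-25704 - j{\left(r{\left(\left(-3 + \left(-3 + 2\right)\right) \left(-7 + y\right) \right)} \right)} = -25704 - 1 = -25705$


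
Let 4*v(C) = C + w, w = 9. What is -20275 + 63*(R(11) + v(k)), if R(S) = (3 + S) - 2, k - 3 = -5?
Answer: -77635/4 ≈ -19409.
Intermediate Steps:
k = -2 (k = 3 - 5 = -2)
v(C) = 9/4 + C/4 (v(C) = (C + 9)/4 = (9 + C)/4 = 9/4 + C/4)
R(S) = 1 + S
-20275 + 63*(R(11) + v(k)) = -20275 + 63*((1 + 11) + (9/4 + (¼)*(-2))) = -20275 + 63*(12 + (9/4 - ½)) = -20275 + 63*(12 + 7/4) = -20275 + 63*(55/4) = -20275 + 3465/4 = -77635/4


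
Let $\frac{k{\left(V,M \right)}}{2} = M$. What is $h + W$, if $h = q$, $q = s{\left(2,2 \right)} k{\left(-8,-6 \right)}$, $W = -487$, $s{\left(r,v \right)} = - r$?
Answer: $-463$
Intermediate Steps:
$k{\left(V,M \right)} = 2 M$
$q = 24$ ($q = \left(-1\right) 2 \cdot 2 \left(-6\right) = \left(-2\right) \left(-12\right) = 24$)
$h = 24$
$h + W = 24 - 487 = -463$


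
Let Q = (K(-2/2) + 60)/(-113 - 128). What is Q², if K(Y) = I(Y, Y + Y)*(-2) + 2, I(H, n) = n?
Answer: 4356/58081 ≈ 0.074999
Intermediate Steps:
K(Y) = 2 - 4*Y (K(Y) = (Y + Y)*(-2) + 2 = (2*Y)*(-2) + 2 = -4*Y + 2 = 2 - 4*Y)
Q = -66/241 (Q = ((2 - (-8)/2) + 60)/(-113 - 128) = ((2 - (-8)/2) + 60)/(-241) = ((2 - 4*(-1)) + 60)*(-1/241) = ((2 + 4) + 60)*(-1/241) = (6 + 60)*(-1/241) = 66*(-1/241) = -66/241 ≈ -0.27386)
Q² = (-66/241)² = 4356/58081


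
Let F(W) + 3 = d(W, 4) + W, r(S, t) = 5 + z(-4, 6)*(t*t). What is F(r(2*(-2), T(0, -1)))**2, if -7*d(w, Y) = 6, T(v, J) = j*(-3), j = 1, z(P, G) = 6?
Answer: 148996/49 ≈ 3040.7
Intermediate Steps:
T(v, J) = -3 (T(v, J) = 1*(-3) = -3)
d(w, Y) = -6/7 (d(w, Y) = -1/7*6 = -6/7)
r(S, t) = 5 + 6*t**2 (r(S, t) = 5 + 6*(t*t) = 5 + 6*t**2)
F(W) = -27/7 + W (F(W) = -3 + (-6/7 + W) = -27/7 + W)
F(r(2*(-2), T(0, -1)))**2 = (-27/7 + (5 + 6*(-3)**2))**2 = (-27/7 + (5 + 6*9))**2 = (-27/7 + (5 + 54))**2 = (-27/7 + 59)**2 = (386/7)**2 = 148996/49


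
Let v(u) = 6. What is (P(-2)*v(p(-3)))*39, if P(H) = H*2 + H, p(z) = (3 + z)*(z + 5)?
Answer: -1404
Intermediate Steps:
p(z) = (3 + z)*(5 + z)
P(H) = 3*H (P(H) = 2*H + H = 3*H)
(P(-2)*v(p(-3)))*39 = ((3*(-2))*6)*39 = -6*6*39 = -36*39 = -1404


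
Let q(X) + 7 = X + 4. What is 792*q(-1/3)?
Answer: -2640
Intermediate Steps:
q(X) = -3 + X (q(X) = -7 + (X + 4) = -7 + (4 + X) = -3 + X)
792*q(-1/3) = 792*(-3 - 1/3) = 792*(-3 - 1*⅓) = 792*(-3 - ⅓) = 792*(-10/3) = -2640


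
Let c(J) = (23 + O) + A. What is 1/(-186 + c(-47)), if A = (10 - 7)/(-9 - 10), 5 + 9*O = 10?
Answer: -171/27805 ≈ -0.0061500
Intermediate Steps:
O = 5/9 (O = -5/9 + (⅑)*10 = -5/9 + 10/9 = 5/9 ≈ 0.55556)
A = -3/19 (A = 3/(-19) = 3*(-1/19) = -3/19 ≈ -0.15789)
c(J) = 4001/171 (c(J) = (23 + 5/9) - 3/19 = 212/9 - 3/19 = 4001/171)
1/(-186 + c(-47)) = 1/(-186 + 4001/171) = 1/(-27805/171) = -171/27805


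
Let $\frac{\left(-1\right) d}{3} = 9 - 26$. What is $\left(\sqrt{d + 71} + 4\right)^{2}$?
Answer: $\left(4 + \sqrt{122}\right)^{2} \approx 226.36$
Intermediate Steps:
$d = 51$ ($d = - 3 \left(9 - 26\right) = \left(-3\right) \left(-17\right) = 51$)
$\left(\sqrt{d + 71} + 4\right)^{2} = \left(\sqrt{51 + 71} + 4\right)^{2} = \left(\sqrt{122} + 4\right)^{2} = \left(4 + \sqrt{122}\right)^{2}$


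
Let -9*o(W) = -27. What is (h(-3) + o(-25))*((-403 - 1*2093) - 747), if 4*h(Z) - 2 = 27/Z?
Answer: -16215/4 ≈ -4053.8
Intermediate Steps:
o(W) = 3 (o(W) = -⅑*(-27) = 3)
h(Z) = ½ + 27/(4*Z) (h(Z) = ½ + (27/Z)/4 = ½ + 27/(4*Z))
(h(-3) + o(-25))*((-403 - 1*2093) - 747) = ((¼)*(27 + 2*(-3))/(-3) + 3)*((-403 - 1*2093) - 747) = ((¼)*(-⅓)*(27 - 6) + 3)*((-403 - 2093) - 747) = ((¼)*(-⅓)*21 + 3)*(-2496 - 747) = (-7/4 + 3)*(-3243) = (5/4)*(-3243) = -16215/4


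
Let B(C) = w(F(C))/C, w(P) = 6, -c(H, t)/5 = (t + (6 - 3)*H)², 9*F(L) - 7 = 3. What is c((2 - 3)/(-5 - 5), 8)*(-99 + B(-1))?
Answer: 144669/4 ≈ 36167.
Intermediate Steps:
F(L) = 10/9 (F(L) = 7/9 + (⅑)*3 = 7/9 + ⅓ = 10/9)
c(H, t) = -5*(t + 3*H)² (c(H, t) = -5*(t + (6 - 3)*H)² = -5*(t + 3*H)²)
B(C) = 6/C
c((2 - 3)/(-5 - 5), 8)*(-99 + B(-1)) = (-5*(8 + 3*((2 - 3)/(-5 - 5)))²)*(-99 + 6/(-1)) = (-5*(8 + 3*(-1/(-10)))²)*(-99 + 6*(-1)) = (-5*(8 + 3*(-1*(-⅒)))²)*(-99 - 6) = -5*(8 + 3*(⅒))²*(-105) = -5*(8 + 3/10)²*(-105) = -5*(83/10)²*(-105) = -5*6889/100*(-105) = -6889/20*(-105) = 144669/4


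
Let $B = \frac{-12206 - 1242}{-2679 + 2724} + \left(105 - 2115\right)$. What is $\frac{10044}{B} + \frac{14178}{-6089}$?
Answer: $- \frac{2112586032}{316317461} \approx -6.6787$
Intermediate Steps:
$B = - \frac{103898}{45}$ ($B = - \frac{13448}{45} + \left(105 - 2115\right) = \left(-13448\right) \frac{1}{45} - 2010 = - \frac{13448}{45} - 2010 = - \frac{103898}{45} \approx -2308.8$)
$\frac{10044}{B} + \frac{14178}{-6089} = \frac{10044}{- \frac{103898}{45}} + \frac{14178}{-6089} = 10044 \left(- \frac{45}{103898}\right) + 14178 \left(- \frac{1}{6089}\right) = - \frac{225990}{51949} - \frac{14178}{6089} = - \frac{2112586032}{316317461}$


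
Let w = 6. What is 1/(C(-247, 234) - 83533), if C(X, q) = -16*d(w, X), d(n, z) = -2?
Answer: -1/83501 ≈ -1.1976e-5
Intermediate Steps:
C(X, q) = 32 (C(X, q) = -16*(-2) = 32)
1/(C(-247, 234) - 83533) = 1/(32 - 83533) = 1/(-83501) = -1/83501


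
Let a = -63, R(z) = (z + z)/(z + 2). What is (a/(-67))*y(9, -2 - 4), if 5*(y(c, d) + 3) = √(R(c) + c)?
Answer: -189/67 + 189*√143/3685 ≈ -2.2076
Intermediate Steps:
R(z) = 2*z/(2 + z) (R(z) = (2*z)/(2 + z) = 2*z/(2 + z))
y(c, d) = -3 + √(c + 2*c/(2 + c))/5 (y(c, d) = -3 + √(2*c/(2 + c) + c)/5 = -3 + √(c + 2*c/(2 + c))/5)
(a/(-67))*y(9, -2 - 4) = (-63/(-67))*(-3 + √(9*(4 + 9)/(2 + 9))/5) = (-63*(-1/67))*(-3 + √(9*13/11)/5) = 63*(-3 + √(9*(1/11)*13)/5)/67 = 63*(-3 + √(117/11)/5)/67 = 63*(-3 + (3*√143/11)/5)/67 = 63*(-3 + 3*√143/55)/67 = -189/67 + 189*√143/3685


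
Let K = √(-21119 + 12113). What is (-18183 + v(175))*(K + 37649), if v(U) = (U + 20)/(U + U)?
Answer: -47918555379/70 - 1272771*I*√9006/70 ≈ -6.8455e+8 - 1.7255e+6*I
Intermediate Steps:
K = I*√9006 (K = √(-9006) = I*√9006 ≈ 94.9*I)
v(U) = (20 + U)/(2*U) (v(U) = (20 + U)/((2*U)) = (20 + U)*(1/(2*U)) = (20 + U)/(2*U))
(-18183 + v(175))*(K + 37649) = (-18183 + (½)*(20 + 175)/175)*(I*√9006 + 37649) = (-18183 + (½)*(1/175)*195)*(37649 + I*√9006) = (-18183 + 39/70)*(37649 + I*√9006) = -1272771*(37649 + I*√9006)/70 = -47918555379/70 - 1272771*I*√9006/70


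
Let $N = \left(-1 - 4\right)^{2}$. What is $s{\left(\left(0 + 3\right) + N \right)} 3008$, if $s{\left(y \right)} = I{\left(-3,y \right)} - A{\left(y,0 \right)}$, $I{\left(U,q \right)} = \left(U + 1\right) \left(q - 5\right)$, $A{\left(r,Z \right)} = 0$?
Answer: $-138368$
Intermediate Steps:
$I{\left(U,q \right)} = \left(1 + U\right) \left(-5 + q\right)$
$N = 25$ ($N = \left(-5\right)^{2} = 25$)
$s{\left(y \right)} = 10 - 2 y$ ($s{\left(y \right)} = \left(-5 + y - -15 - 3 y\right) - 0 = \left(-5 + y + 15 - 3 y\right) + 0 = \left(10 - 2 y\right) + 0 = 10 - 2 y$)
$s{\left(\left(0 + 3\right) + N \right)} 3008 = \left(10 - 2 \left(\left(0 + 3\right) + 25\right)\right) 3008 = \left(10 - 2 \left(3 + 25\right)\right) 3008 = \left(10 - 56\right) 3008 = \left(-46\right) 3008 = -138368$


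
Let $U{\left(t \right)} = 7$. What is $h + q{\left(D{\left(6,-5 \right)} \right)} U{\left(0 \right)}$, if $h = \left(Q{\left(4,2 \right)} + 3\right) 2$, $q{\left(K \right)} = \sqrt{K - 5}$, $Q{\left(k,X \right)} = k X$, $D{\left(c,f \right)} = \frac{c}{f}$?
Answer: $22 + \frac{7 i \sqrt{155}}{5} \approx 22.0 + 17.43 i$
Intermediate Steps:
$Q{\left(k,X \right)} = X k$
$q{\left(K \right)} = \sqrt{-5 + K}$
$h = 22$ ($h = \left(2 \cdot 4 + 3\right) 2 = \left(8 + 3\right) 2 = 11 \cdot 2 = 22$)
$h + q{\left(D{\left(6,-5 \right)} \right)} U{\left(0 \right)} = 22 + \sqrt{-5 + \frac{6}{-5}} \cdot 7 = 22 + \sqrt{-5 + 6 \left(- \frac{1}{5}\right)} 7 = 22 + \sqrt{-5 - \frac{6}{5}} \cdot 7 = 22 + \sqrt{- \frac{31}{5}} \cdot 7 = 22 + \frac{i \sqrt{155}}{5} \cdot 7 = 22 + \frac{7 i \sqrt{155}}{5}$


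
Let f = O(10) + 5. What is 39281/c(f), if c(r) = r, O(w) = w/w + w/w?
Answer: 39281/7 ≈ 5611.6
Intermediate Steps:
O(w) = 2 (O(w) = 1 + 1 = 2)
f = 7 (f = 2 + 5 = 7)
39281/c(f) = 39281/7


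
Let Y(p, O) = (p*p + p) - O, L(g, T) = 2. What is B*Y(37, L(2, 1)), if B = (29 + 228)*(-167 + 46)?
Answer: -43660188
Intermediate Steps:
Y(p, O) = p + p**2 - O (Y(p, O) = (p**2 + p) - O = (p + p**2) - O = p + p**2 - O)
B = -31097 (B = 257*(-121) = -31097)
B*Y(37, L(2, 1)) = -31097*(37 + 37**2 - 1*2) = -31097*(37 + 1369 - 2) = -31097*1404 = -43660188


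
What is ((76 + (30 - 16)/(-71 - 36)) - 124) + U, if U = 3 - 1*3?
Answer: -5150/107 ≈ -48.131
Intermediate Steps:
U = 0 (U = 3 - 3 = 0)
((76 + (30 - 16)/(-71 - 36)) - 124) + U = ((76 + (30 - 16)/(-71 - 36)) - 124) + 0 = ((76 + 14/(-107)) - 124) + 0 = ((76 + 14*(-1/107)) - 124) + 0 = ((76 - 14/107) - 124) + 0 = (8118/107 - 124) + 0 = -5150/107 + 0 = -5150/107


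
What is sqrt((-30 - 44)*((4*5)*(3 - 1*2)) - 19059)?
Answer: I*sqrt(20539) ≈ 143.31*I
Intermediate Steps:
sqrt((-30 - 44)*((4*5)*(3 - 1*2)) - 19059) = sqrt(-1480*(3 - 2) - 19059) = sqrt(-1480 - 19059) = sqrt(-20539) = I*sqrt(20539)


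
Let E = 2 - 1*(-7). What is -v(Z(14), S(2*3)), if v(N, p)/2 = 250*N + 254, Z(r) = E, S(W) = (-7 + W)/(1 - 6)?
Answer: -5008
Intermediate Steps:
S(W) = 7/5 - W/5 (S(W) = (-7 + W)/(-5) = (-7 + W)*(-1/5) = 7/5 - W/5)
E = 9 (E = 2 + 7 = 9)
Z(r) = 9
v(N, p) = 508 + 500*N (v(N, p) = 2*(250*N + 254) = 2*(254 + 250*N) = 508 + 500*N)
-v(Z(14), S(2*3)) = -(508 + 500*9) = -(508 + 4500) = -1*5008 = -5008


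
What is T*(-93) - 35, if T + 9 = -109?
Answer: 10939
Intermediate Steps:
T = -118 (T = -9 - 109 = -118)
T*(-93) - 35 = -118*(-93) - 35 = 10974 - 35 = 10939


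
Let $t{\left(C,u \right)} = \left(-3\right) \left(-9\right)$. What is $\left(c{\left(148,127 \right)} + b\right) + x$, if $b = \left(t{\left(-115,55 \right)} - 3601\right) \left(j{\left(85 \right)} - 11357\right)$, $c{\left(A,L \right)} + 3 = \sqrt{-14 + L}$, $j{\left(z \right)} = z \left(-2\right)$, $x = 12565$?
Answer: $41210060 + \sqrt{113} \approx 4.121 \cdot 10^{7}$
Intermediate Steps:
$j{\left(z \right)} = - 2 z$
$t{\left(C,u \right)} = 27$
$c{\left(A,L \right)} = -3 + \sqrt{-14 + L}$
$b = 41197498$ ($b = \left(27 - 3601\right) \left(\left(-2\right) 85 - 11357\right) = - 3574 \left(-170 - 11357\right) = \left(-3574\right) \left(-11527\right) = 41197498$)
$\left(c{\left(148,127 \right)} + b\right) + x = \left(\left(-3 + \sqrt{-14 + 127}\right) + 41197498\right) + 12565 = \left(\left(-3 + \sqrt{113}\right) + 41197498\right) + 12565 = \left(41197495 + \sqrt{113}\right) + 12565 = 41210060 + \sqrt{113}$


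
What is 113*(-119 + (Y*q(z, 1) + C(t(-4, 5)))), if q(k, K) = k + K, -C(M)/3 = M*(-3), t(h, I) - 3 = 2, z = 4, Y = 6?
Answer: -4972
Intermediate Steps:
t(h, I) = 5 (t(h, I) = 3 + 2 = 5)
C(M) = 9*M (C(M) = -3*M*(-3) = -(-9)*M = 9*M)
q(k, K) = K + k
113*(-119 + (Y*q(z, 1) + C(t(-4, 5)))) = 113*(-119 + (6*(1 + 4) + 9*5)) = 113*(-119 + (6*5 + 45)) = 113*(-119 + (30 + 45)) = 113*(-119 + 75) = 113*(-44) = -4972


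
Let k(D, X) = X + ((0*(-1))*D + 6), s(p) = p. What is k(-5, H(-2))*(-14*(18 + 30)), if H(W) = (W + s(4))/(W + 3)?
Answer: -5376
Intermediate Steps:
H(W) = (4 + W)/(3 + W) (H(W) = (W + 4)/(W + 3) = (4 + W)/(3 + W))
k(D, X) = 6 + X (k(D, X) = X + (0*D + 6) = X + (0 + 6) = X + 6 = 6 + X)
k(-5, H(-2))*(-14*(18 + 30)) = (6 + (4 - 2)/(3 - 2))*(-14*(18 + 30)) = (6 + 2/1)*(-14*48) = (6 + 1*2)*(-672) = (6 + 2)*(-672) = 8*(-672) = -5376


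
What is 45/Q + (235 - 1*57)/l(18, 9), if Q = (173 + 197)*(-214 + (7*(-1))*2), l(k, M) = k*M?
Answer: 500293/455544 ≈ 1.0982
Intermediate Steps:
l(k, M) = M*k
Q = -84360 (Q = 370*(-214 - 7*2) = 370*(-214 - 14) = 370*(-228) = -84360)
45/Q + (235 - 1*57)/l(18, 9) = 45/(-84360) + (235 - 1*57)/((9*18)) = 45*(-1/84360) + (235 - 57)/162 = -3/5624 + 178*(1/162) = -3/5624 + 89/81 = 500293/455544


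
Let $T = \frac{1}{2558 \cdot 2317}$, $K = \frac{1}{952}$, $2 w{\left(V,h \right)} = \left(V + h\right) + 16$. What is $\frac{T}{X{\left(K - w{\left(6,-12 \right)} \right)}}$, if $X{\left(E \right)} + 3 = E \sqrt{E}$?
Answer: $- \frac{184886016}{48916889006995699} + \frac{647224 i \sqrt{1132642}}{48916889006995699} \approx -3.7796 \cdot 10^{-9} + 1.4081 \cdot 10^{-8} i$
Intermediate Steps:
$w{\left(V,h \right)} = 8 + \frac{V}{2} + \frac{h}{2}$ ($w{\left(V,h \right)} = \frac{\left(V + h\right) + 16}{2} = \frac{16 + V + h}{2} = 8 + \frac{V}{2} + \frac{h}{2}$)
$K = \frac{1}{952} \approx 0.0010504$
$X{\left(E \right)} = -3 + E^{\frac{3}{2}}$ ($X{\left(E \right)} = -3 + E \sqrt{E} = -3 + E^{\frac{3}{2}}$)
$T = \frac{1}{5926886} \approx 1.6872 \cdot 10^{-7}$
$\frac{T}{X{\left(K - w{\left(6,-12 \right)} \right)}} = \frac{1}{5926886 \left(-3 + \left(\frac{1}{952} - \left(8 + \frac{1}{2} \cdot 6 + \frac{1}{2} \left(-12\right)\right)\right)^{\frac{3}{2}}\right)} = \frac{1}{5926886 \left(-3 + \left(\frac{1}{952} - \left(8 + 3 - 6\right)\right)^{\frac{3}{2}}\right)} = \frac{1}{5926886 \left(-3 + \left(\frac{1}{952} - 5\right)^{\frac{3}{2}}\right)} = \frac{1}{5926886 \left(-3 + \left(- \frac{4759}{952}\right)^{\frac{3}{2}}\right)} = \frac{1}{5926886 \left(-3 - \frac{4759 i \sqrt{1132642}}{453152}\right)}$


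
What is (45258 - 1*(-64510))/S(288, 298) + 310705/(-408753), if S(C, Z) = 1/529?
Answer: 23735171321111/408753 ≈ 5.8067e+7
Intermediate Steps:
S(C, Z) = 1/529
(45258 - 1*(-64510))/S(288, 298) + 310705/(-408753) = (45258 - 1*(-64510))/(1/529) + 310705/(-408753) = (45258 + 64510)*529 + 310705*(-1/408753) = 109768*529 - 310705/408753 = 58067272 - 310705/408753 = 23735171321111/408753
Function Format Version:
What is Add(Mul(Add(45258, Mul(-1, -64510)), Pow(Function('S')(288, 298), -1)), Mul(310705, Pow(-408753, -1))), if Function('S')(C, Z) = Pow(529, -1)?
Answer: Rational(23735171321111, 408753) ≈ 5.8067e+7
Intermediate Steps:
Function('S')(C, Z) = Rational(1, 529)
Add(Mul(Add(45258, Mul(-1, -64510)), Pow(Function('S')(288, 298), -1)), Mul(310705, Pow(-408753, -1))) = Add(Mul(Add(45258, Mul(-1, -64510)), Pow(Rational(1, 529), -1)), Mul(310705, Pow(-408753, -1))) = Add(Mul(Add(45258, 64510), 529), Mul(310705, Rational(-1, 408753))) = Add(Mul(109768, 529), Rational(-310705, 408753)) = Add(58067272, Rational(-310705, 408753)) = Rational(23735171321111, 408753)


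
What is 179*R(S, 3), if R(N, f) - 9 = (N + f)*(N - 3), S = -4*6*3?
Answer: 927936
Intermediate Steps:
S = -72 (S = -24*3 = -72)
R(N, f) = 9 + (-3 + N)*(N + f) (R(N, f) = 9 + (N + f)*(N - 3) = 9 + (N + f)*(-3 + N) = 9 + (-3 + N)*(N + f))
179*R(S, 3) = 179*(9 + (-72)**2 - 3*(-72) - 3*3 - 72*3) = 179*(9 + 5184 + 216 - 9 - 216) = 179*5184 = 927936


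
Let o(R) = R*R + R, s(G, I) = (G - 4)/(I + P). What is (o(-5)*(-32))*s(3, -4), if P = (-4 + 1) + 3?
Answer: -160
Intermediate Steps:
P = 0 (P = -3 + 3 = 0)
s(G, I) = (-4 + G)/I (s(G, I) = (G - 4)/(I + 0) = (-4 + G)/I)
o(R) = R + R² (o(R) = R² + R = R + R²)
(o(-5)*(-32))*s(3, -4) = (-5*(1 - 5)*(-32))*((-4 + 3)/(-4)) = (-5*(-4)*(-32))*(-¼*(-1)) = (20*(-32))*(¼) = -640*¼ = -160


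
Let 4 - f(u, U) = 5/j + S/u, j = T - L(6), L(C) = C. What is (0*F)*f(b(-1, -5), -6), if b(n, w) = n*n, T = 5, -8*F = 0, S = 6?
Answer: 0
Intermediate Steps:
F = 0 (F = -⅛*0 = 0)
b(n, w) = n²
j = -1 (j = 5 - 1*6 = 5 - 6 = -1)
f(u, U) = 9 - 6/u (f(u, U) = 4 - (5/(-1) + 6/u) = 4 - (5*(-1) + 6/u) = 4 - (-5 + 6/u) = 4 + (5 - 6/u) = 9 - 6/u)
(0*F)*f(b(-1, -5), -6) = (0*0)*(9 - 6/((-1)²)) = 0*(9 - 6/1) = 0*(9 - 6*1) = 0*(9 - 6) = 0*3 = 0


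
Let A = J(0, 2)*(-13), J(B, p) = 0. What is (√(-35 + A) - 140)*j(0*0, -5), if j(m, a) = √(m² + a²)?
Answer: -700 + 5*I*√35 ≈ -700.0 + 29.58*I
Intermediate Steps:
A = 0 (A = 0*(-13) = 0)
j(m, a) = √(a² + m²)
(√(-35 + A) - 140)*j(0*0, -5) = (√(-35 + 0) - 140)*√((-5)² + (0*0)²) = (√(-35) - 140)*√(25 + 0²) = (I*√35 - 140)*√(25 + 0) = (-140 + I*√35)*√25 = (-140 + I*√35)*5 = -700 + 5*I*√35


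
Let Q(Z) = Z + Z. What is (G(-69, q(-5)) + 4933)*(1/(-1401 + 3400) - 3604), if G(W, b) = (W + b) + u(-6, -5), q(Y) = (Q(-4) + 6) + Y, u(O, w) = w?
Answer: -34955724540/1999 ≈ -1.7487e+7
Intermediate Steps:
Q(Z) = 2*Z
q(Y) = -2 + Y (q(Y) = (2*(-4) + 6) + Y = (-8 + 6) + Y = -2 + Y)
G(W, b) = -5 + W + b (G(W, b) = (W + b) - 5 = -5 + W + b)
(G(-69, q(-5)) + 4933)*(1/(-1401 + 3400) - 3604) = ((-5 - 69 + (-2 - 5)) + 4933)*(1/(-1401 + 3400) - 3604) = ((-5 - 69 - 7) + 4933)*(1/1999 - 3604) = (-81 + 4933)*(1/1999 - 3604) = 4852*(-7204395/1999) = -34955724540/1999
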